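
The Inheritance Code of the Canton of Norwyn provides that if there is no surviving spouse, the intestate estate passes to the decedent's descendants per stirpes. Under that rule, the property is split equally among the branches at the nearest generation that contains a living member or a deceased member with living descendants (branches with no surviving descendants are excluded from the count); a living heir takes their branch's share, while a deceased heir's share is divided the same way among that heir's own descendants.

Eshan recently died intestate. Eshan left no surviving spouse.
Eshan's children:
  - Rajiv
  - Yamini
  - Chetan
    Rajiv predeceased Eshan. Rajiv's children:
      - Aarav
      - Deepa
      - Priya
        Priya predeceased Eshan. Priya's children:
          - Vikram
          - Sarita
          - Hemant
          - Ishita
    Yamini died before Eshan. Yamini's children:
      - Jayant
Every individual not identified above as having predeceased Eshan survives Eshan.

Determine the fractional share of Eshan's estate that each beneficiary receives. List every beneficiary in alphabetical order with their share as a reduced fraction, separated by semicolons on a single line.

Aarav 1/9; Chetan 1/3; Deepa 1/9; Hemant 1/36; Ishita 1/36; Jayant 1/3; Sarita 1/36; Vikram 1/36

There is no surviving spouse, so the entire estate passes to Eshan's descendants per stirpes.
The estate is divided into 3 equal shares of 1/3 among Rajiv, Yamini, Chetan.
Rajiv predeceased; the 1/3 allotted to Rajiv's branch passes to Rajiv's issue by representation.
The 1/3 is divided into 3 equal shares of 1/9 among Aarav, Deepa, Priya.
Aarav is living and takes 1/9.
Deepa is living and takes 1/9.
Priya predeceased; the 1/9 allotted to Priya's branch passes to Priya's issue by representation.
The 1/9 is divided into 4 equal shares of 1/36 among Vikram, Sarita, Hemant, Ishita.
Vikram is living and takes 1/36.
Sarita is living and takes 1/36.
Hemant is living and takes 1/36.
Ishita is living and takes 1/36.
Yamini predeceased; the 1/3 allotted to Yamini's branch passes to Yamini's issue by representation.
Jayant is the sole taker at this level and receives the full 1/3.
Chetan is living and takes 1/3.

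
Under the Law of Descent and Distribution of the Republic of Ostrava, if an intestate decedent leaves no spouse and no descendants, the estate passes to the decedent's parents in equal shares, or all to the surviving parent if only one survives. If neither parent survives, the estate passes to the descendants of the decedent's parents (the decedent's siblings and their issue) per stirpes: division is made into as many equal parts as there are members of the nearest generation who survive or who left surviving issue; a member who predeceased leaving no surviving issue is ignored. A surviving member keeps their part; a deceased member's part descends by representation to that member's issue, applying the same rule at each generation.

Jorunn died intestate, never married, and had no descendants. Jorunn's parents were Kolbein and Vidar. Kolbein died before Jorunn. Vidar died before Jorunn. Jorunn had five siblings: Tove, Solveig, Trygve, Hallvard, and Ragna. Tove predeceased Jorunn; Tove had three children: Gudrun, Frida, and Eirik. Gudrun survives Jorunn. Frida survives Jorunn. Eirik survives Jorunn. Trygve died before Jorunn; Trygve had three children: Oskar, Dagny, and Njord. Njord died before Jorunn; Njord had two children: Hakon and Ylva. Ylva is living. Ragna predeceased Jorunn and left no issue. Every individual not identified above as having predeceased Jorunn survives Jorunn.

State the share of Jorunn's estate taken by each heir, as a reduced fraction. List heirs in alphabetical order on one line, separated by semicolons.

Dagny 1/12; Eirik 1/12; Frida 1/12; Gudrun 1/12; Hakon 1/24; Hallvard 1/4; Oskar 1/12; Solveig 1/4; Ylva 1/24

Neither parent survives and there are no descendants, so the estate passes to Jorunn's siblings and their issue per stirpes.
Ragna left no surviving issue, so that branch lapses and is disregarded.
The estate is divided into 4 equal shares of 1/4 among Tove, Solveig, Trygve, Hallvard.
Tove predeceased; the 1/4 allotted to Tove's branch passes to Tove's issue by representation.
The 1/4 is divided into 3 equal shares of 1/12 among Gudrun, Frida, Eirik.
Gudrun is living and takes 1/12.
Frida is living and takes 1/12.
Eirik is living and takes 1/12.
Solveig is living and takes 1/4.
Trygve predeceased; the 1/4 allotted to Trygve's branch passes to Trygve's issue by representation.
The 1/4 is divided into 3 equal shares of 1/12 among Oskar, Dagny, Njord.
Oskar is living and takes 1/12.
Dagny is living and takes 1/12.
Njord predeceased; the 1/12 allotted to Njord's branch passes to Njord's issue by representation.
The 1/12 is divided into 2 equal shares of 1/24 among Hakon, Ylva.
Hakon is living and takes 1/24.
Ylva is living and takes 1/24.
Hallvard is living and takes 1/4.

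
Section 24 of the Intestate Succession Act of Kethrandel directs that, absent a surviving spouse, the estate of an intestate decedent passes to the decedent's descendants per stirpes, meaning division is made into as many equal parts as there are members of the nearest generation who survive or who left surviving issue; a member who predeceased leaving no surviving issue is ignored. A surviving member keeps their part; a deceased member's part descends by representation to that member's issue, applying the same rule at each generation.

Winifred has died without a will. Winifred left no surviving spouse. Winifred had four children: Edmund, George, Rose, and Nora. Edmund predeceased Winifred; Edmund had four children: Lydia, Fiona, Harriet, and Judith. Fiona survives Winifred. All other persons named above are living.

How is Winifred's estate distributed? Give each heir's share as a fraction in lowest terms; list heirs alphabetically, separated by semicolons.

There is no surviving spouse, so the entire estate passes to Winifred's descendants per stirpes.
The estate is divided into 4 equal shares of 1/4 among Edmund, George, Rose, Nora.
Edmund predeceased; the 1/4 allotted to Edmund's branch passes to Edmund's issue by representation.
The 1/4 is divided into 4 equal shares of 1/16 among Lydia, Fiona, Harriet, Judith.
Lydia is living and takes 1/16.
Fiona is living and takes 1/16.
Harriet is living and takes 1/16.
Judith is living and takes 1/16.
George is living and takes 1/4.
Rose is living and takes 1/4.
Nora is living and takes 1/4.

Fiona 1/16; George 1/4; Harriet 1/16; Judith 1/16; Lydia 1/16; Nora 1/4; Rose 1/4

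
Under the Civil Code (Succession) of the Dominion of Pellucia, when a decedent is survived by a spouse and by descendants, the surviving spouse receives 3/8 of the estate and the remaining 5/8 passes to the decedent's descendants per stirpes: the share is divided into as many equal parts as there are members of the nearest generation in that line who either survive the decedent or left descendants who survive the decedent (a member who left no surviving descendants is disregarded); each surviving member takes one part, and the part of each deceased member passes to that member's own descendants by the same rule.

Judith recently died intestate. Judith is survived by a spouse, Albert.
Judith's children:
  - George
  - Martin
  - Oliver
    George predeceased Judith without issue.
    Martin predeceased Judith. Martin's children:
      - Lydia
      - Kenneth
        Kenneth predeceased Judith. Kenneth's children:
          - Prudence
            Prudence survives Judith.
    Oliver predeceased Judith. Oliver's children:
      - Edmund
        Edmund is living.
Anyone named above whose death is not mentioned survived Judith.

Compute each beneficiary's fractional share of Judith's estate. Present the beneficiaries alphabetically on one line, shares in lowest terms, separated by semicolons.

Albert, as surviving spouse, takes 3/8.
The remaining 5/8 passes to Judith's descendants per stirpes.
George left no surviving issue, so that branch lapses and is disregarded.
The 5/8 is divided into 2 equal shares of 5/16 among Martin, Oliver.
Martin predeceased; the 5/16 allotted to Martin's branch passes to Martin's issue by representation.
The 5/16 is divided into 2 equal shares of 5/32 among Lydia, Kenneth.
Lydia is living and takes 5/32.
Kenneth predeceased; the 5/32 allotted to Kenneth's branch passes to Kenneth's issue by representation.
Prudence is the sole taker at this level and receives the full 5/32.
Oliver predeceased; the 5/16 allotted to Oliver's branch passes to Oliver's issue by representation.
Edmund is the sole taker at this level and receives the full 5/16.

Albert 3/8; Edmund 5/16; Lydia 5/32; Prudence 5/32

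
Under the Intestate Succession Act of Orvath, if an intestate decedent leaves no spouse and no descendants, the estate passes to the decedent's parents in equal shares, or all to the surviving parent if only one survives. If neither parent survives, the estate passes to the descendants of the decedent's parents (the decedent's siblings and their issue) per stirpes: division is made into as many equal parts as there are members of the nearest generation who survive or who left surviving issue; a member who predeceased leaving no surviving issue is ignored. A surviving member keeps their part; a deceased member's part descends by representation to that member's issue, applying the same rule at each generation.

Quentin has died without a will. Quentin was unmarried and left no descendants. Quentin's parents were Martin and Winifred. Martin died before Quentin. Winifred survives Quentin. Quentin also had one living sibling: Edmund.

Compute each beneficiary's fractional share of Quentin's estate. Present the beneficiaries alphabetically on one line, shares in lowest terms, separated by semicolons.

Winifred 1

Only one parent, Winifred, survives, so Winifred takes the entire estate. The siblings take nothing because a surviving parent has priority.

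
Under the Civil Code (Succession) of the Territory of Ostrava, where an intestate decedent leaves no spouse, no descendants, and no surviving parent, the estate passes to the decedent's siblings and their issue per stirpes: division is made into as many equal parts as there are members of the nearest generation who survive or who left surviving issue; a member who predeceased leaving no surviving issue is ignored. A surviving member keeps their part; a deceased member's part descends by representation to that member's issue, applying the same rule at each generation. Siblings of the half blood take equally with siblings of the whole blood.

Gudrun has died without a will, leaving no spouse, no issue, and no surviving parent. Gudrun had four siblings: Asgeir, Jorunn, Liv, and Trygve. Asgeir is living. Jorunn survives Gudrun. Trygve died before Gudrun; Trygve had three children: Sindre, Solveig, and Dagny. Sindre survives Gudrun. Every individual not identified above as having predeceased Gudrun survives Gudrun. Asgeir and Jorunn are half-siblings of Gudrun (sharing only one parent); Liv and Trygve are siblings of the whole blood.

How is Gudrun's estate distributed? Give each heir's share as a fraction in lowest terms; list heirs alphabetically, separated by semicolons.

No spouse, descendants, or parent survives, so the estate passes to Gudrun's siblings per stirpes.
Half-blood and whole-blood siblings take equally under the stated rule.
The estate is divided into 4 equal shares of 1/4 among Asgeir, Jorunn, Liv, Trygve.
Asgeir is living and takes 1/4.
Jorunn is living and takes 1/4.
Liv is living and takes 1/4.
Trygve predeceased; the 1/4 allotted to Trygve's branch passes to Trygve's issue by representation.
The 1/4 is divided into 3 equal shares of 1/12 among Sindre, Solveig, Dagny.
Sindre is living and takes 1/12.
Solveig is living and takes 1/12.
Dagny is living and takes 1/12.

Asgeir 1/4; Dagny 1/12; Jorunn 1/4; Liv 1/4; Sindre 1/12; Solveig 1/12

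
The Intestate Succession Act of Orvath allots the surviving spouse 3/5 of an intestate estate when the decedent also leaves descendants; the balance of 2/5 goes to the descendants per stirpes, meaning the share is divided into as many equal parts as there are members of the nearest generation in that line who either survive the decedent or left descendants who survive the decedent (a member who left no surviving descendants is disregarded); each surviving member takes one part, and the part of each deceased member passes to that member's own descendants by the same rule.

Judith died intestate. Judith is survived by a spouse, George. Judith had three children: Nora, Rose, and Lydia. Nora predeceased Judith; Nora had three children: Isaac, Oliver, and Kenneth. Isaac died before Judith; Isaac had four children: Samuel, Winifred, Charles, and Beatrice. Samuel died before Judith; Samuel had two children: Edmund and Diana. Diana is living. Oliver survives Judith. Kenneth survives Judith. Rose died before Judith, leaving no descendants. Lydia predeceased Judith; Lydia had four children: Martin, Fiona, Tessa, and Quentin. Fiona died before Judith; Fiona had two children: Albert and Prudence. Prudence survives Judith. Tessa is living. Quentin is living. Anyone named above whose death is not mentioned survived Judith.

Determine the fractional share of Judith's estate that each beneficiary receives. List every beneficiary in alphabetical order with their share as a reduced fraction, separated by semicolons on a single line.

George, as surviving spouse, takes 3/5.
The remaining 2/5 passes to Judith's descendants per stirpes.
Rose left no surviving issue, so that branch lapses and is disregarded.
The 2/5 is divided into 2 equal shares of 1/5 among Nora, Lydia.
Nora predeceased; the 1/5 allotted to Nora's branch passes to Nora's issue by representation.
The 1/5 is divided into 3 equal shares of 1/15 among Isaac, Oliver, Kenneth.
Isaac predeceased; the 1/15 allotted to Isaac's branch passes to Isaac's issue by representation.
The 1/15 is divided into 4 equal shares of 1/60 among Samuel, Winifred, Charles, Beatrice.
Samuel predeceased; the 1/60 allotted to Samuel's branch passes to Samuel's issue by representation.
The 1/60 is divided into 2 equal shares of 1/120 among Edmund, Diana.
Edmund is living and takes 1/120.
Diana is living and takes 1/120.
Winifred is living and takes 1/60.
Charles is living and takes 1/60.
Beatrice is living and takes 1/60.
Oliver is living and takes 1/15.
Kenneth is living and takes 1/15.
Lydia predeceased; the 1/5 allotted to Lydia's branch passes to Lydia's issue by representation.
The 1/5 is divided into 4 equal shares of 1/20 among Martin, Fiona, Tessa, Quentin.
Martin is living and takes 1/20.
Fiona predeceased; the 1/20 allotted to Fiona's branch passes to Fiona's issue by representation.
The 1/20 is divided into 2 equal shares of 1/40 among Albert, Prudence.
Albert is living and takes 1/40.
Prudence is living and takes 1/40.
Tessa is living and takes 1/20.
Quentin is living and takes 1/20.

Albert 1/40; Beatrice 1/60; Charles 1/60; Diana 1/120; Edmund 1/120; George 3/5; Kenneth 1/15; Martin 1/20; Oliver 1/15; Prudence 1/40; Quentin 1/20; Tessa 1/20; Winifred 1/60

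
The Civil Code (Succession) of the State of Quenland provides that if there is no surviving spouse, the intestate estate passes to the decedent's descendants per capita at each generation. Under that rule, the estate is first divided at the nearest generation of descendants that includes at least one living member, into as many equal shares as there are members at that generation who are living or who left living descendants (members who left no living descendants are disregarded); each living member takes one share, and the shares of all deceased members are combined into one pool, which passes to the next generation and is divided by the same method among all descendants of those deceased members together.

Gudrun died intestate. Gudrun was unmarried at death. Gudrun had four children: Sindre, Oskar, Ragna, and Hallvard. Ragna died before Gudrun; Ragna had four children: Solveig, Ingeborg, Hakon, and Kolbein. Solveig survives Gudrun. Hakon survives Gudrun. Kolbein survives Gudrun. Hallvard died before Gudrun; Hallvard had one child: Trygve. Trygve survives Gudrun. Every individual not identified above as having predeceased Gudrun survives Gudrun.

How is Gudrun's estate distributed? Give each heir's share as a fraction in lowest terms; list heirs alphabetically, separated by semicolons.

Hakon 1/10; Ingeborg 1/10; Kolbein 1/10; Oskar 1/4; Sindre 1/4; Solveig 1/10; Trygve 1/10

There is no surviving spouse, so the entire estate passes to Gudrun's descendants per capita at each generation.
At generation 1 (Sindre, Oskar, Ragna, Hallvard) there are 4 shares of (1)/4 = 1/4 each.
Living: Sindre and Oskar — each takes 1/4.
Deceased: Ragna and Hallvard. Their combined 1/2 is pooled and carried to generation 2.
At generation 2 (Solveig, Ingeborg, Hakon, Kolbein, Trygve) there are 5 shares of (1/2)/5 = 1/10 each.
Living: Solveig, Ingeborg, Hakon, Kolbein, and Trygve — each takes 1/10.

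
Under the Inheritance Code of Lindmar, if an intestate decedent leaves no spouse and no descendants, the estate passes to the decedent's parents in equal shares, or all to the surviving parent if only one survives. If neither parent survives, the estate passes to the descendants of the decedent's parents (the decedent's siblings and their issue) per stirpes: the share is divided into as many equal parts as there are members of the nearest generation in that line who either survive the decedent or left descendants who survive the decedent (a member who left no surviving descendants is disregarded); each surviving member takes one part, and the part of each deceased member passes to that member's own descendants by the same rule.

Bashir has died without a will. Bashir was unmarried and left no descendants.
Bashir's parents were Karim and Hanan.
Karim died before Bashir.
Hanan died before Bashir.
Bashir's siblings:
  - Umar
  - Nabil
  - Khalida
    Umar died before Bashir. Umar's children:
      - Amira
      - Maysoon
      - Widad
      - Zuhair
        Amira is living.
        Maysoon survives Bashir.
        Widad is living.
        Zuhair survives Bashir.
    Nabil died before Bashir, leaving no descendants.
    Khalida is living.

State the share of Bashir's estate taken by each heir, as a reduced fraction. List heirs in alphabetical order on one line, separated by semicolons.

Neither parent survives and there are no descendants, so the estate passes to Bashir's siblings and their issue per stirpes.
Nabil left no surviving issue, so that branch lapses and is disregarded.
The estate is divided into 2 equal shares of 1/2 among Umar, Khalida.
Umar predeceased; the 1/2 allotted to Umar's branch passes to Umar's issue by representation.
The 1/2 is divided into 4 equal shares of 1/8 among Amira, Maysoon, Widad, Zuhair.
Amira is living and takes 1/8.
Maysoon is living and takes 1/8.
Widad is living and takes 1/8.
Zuhair is living and takes 1/8.
Khalida is living and takes 1/2.

Amira 1/8; Khalida 1/2; Maysoon 1/8; Widad 1/8; Zuhair 1/8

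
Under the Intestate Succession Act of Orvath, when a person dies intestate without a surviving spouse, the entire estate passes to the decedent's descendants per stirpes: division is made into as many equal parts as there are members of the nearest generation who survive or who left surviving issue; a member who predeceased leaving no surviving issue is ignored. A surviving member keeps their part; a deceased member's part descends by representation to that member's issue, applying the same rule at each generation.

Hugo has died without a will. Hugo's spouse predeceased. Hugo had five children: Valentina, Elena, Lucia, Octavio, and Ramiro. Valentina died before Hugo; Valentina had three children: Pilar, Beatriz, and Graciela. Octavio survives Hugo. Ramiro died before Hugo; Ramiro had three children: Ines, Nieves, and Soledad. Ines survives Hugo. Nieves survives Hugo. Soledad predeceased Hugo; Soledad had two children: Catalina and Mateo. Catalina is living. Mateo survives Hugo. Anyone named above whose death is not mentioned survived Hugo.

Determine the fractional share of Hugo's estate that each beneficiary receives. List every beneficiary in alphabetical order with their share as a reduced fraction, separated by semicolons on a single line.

There is no surviving spouse, so the entire estate passes to Hugo's descendants per stirpes.
The estate is divided into 5 equal shares of 1/5 among Valentina, Elena, Lucia, Octavio, Ramiro.
Valentina predeceased; the 1/5 allotted to Valentina's branch passes to Valentina's issue by representation.
The 1/5 is divided into 3 equal shares of 1/15 among Pilar, Beatriz, Graciela.
Pilar is living and takes 1/15.
Beatriz is living and takes 1/15.
Graciela is living and takes 1/15.
Elena is living and takes 1/5.
Lucia is living and takes 1/5.
Octavio is living and takes 1/5.
Ramiro predeceased; the 1/5 allotted to Ramiro's branch passes to Ramiro's issue by representation.
The 1/5 is divided into 3 equal shares of 1/15 among Ines, Nieves, Soledad.
Ines is living and takes 1/15.
Nieves is living and takes 1/15.
Soledad predeceased; the 1/15 allotted to Soledad's branch passes to Soledad's issue by representation.
The 1/15 is divided into 2 equal shares of 1/30 among Catalina, Mateo.
Catalina is living and takes 1/30.
Mateo is living and takes 1/30.

Beatriz 1/15; Catalina 1/30; Elena 1/5; Graciela 1/15; Ines 1/15; Lucia 1/5; Mateo 1/30; Nieves 1/15; Octavio 1/5; Pilar 1/15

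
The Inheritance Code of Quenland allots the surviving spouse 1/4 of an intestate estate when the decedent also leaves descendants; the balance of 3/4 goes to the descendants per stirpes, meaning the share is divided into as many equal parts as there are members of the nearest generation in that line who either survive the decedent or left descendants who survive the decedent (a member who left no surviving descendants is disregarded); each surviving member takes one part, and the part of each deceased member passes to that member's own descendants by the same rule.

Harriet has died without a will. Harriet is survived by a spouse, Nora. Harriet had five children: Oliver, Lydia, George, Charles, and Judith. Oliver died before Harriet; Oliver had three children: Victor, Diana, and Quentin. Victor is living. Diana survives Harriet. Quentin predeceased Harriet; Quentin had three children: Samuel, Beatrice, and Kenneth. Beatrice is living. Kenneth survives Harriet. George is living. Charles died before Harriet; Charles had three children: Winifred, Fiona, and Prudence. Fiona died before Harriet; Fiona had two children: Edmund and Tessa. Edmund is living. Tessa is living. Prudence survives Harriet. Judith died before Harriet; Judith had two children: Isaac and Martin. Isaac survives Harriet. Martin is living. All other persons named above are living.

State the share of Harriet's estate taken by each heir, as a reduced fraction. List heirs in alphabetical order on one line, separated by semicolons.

Nora, as surviving spouse, takes 1/4.
The remaining 3/4 passes to Harriet's descendants per stirpes.
The 3/4 is divided into 5 equal shares of 3/20 among Oliver, Lydia, George, Charles, Judith.
Oliver predeceased; the 3/20 allotted to Oliver's branch passes to Oliver's issue by representation.
The 3/20 is divided into 3 equal shares of 1/20 among Victor, Diana, Quentin.
Victor is living and takes 1/20.
Diana is living and takes 1/20.
Quentin predeceased; the 1/20 allotted to Quentin's branch passes to Quentin's issue by representation.
The 1/20 is divided into 3 equal shares of 1/60 among Samuel, Beatrice, Kenneth.
Samuel is living and takes 1/60.
Beatrice is living and takes 1/60.
Kenneth is living and takes 1/60.
Lydia is living and takes 3/20.
George is living and takes 3/20.
Charles predeceased; the 3/20 allotted to Charles's branch passes to Charles's issue by representation.
The 3/20 is divided into 3 equal shares of 1/20 among Winifred, Fiona, Prudence.
Winifred is living and takes 1/20.
Fiona predeceased; the 1/20 allotted to Fiona's branch passes to Fiona's issue by representation.
The 1/20 is divided into 2 equal shares of 1/40 among Edmund, Tessa.
Edmund is living and takes 1/40.
Tessa is living and takes 1/40.
Prudence is living and takes 1/20.
Judith predeceased; the 3/20 allotted to Judith's branch passes to Judith's issue by representation.
The 3/20 is divided into 2 equal shares of 3/40 among Isaac, Martin.
Isaac is living and takes 3/40.
Martin is living and takes 3/40.

Beatrice 1/60; Diana 1/20; Edmund 1/40; George 3/20; Isaac 3/40; Kenneth 1/60; Lydia 3/20; Martin 3/40; Nora 1/4; Prudence 1/20; Samuel 1/60; Tessa 1/40; Victor 1/20; Winifred 1/20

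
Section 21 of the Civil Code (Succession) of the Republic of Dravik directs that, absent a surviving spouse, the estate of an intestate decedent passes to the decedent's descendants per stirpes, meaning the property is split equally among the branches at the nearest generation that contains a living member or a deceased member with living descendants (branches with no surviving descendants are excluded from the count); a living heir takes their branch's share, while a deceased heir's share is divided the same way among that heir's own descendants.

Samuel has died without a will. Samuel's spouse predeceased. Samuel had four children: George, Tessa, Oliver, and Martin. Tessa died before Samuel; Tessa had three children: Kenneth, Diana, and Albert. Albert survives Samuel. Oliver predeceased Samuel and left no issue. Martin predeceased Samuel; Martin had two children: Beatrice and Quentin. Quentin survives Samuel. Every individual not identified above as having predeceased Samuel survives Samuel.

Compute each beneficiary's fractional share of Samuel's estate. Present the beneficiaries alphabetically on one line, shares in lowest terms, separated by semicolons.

Albert 1/9; Beatrice 1/6; Diana 1/9; George 1/3; Kenneth 1/9; Quentin 1/6

There is no surviving spouse, so the entire estate passes to Samuel's descendants per stirpes.
Oliver left no surviving issue, so that branch lapses and is disregarded.
The estate is divided into 3 equal shares of 1/3 among George, Tessa, Martin.
George is living and takes 1/3.
Tessa predeceased; the 1/3 allotted to Tessa's branch passes to Tessa's issue by representation.
The 1/3 is divided into 3 equal shares of 1/9 among Kenneth, Diana, Albert.
Kenneth is living and takes 1/9.
Diana is living and takes 1/9.
Albert is living and takes 1/9.
Martin predeceased; the 1/3 allotted to Martin's branch passes to Martin's issue by representation.
The 1/3 is divided into 2 equal shares of 1/6 among Beatrice, Quentin.
Beatrice is living and takes 1/6.
Quentin is living and takes 1/6.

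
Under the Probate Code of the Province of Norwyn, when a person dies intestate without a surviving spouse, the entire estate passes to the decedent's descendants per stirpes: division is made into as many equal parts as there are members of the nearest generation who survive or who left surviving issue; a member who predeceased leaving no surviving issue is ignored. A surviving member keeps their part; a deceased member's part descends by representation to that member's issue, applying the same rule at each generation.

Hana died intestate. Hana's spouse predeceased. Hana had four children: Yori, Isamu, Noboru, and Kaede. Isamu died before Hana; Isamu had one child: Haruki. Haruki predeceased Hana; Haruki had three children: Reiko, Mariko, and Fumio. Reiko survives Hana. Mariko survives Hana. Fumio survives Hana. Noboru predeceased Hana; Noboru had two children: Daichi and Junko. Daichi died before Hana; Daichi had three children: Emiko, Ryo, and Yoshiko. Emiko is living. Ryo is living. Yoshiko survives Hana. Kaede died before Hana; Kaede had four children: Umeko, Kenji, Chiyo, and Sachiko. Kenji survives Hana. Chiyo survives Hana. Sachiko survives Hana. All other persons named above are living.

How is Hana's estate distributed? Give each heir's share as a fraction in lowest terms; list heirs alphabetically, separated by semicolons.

There is no surviving spouse, so the entire estate passes to Hana's descendants per stirpes.
The estate is divided into 4 equal shares of 1/4 among Yori, Isamu, Noboru, Kaede.
Yori is living and takes 1/4.
Isamu predeceased; the 1/4 allotted to Isamu's branch passes to Isamu's issue by representation.
Haruki's line is the sole branch at this level, so the full 1/4 passes to Haruki's issue by representation.
The 1/4 is divided into 3 equal shares of 1/12 among Reiko, Mariko, Fumio.
Reiko is living and takes 1/12.
Mariko is living and takes 1/12.
Fumio is living and takes 1/12.
Noboru predeceased; the 1/4 allotted to Noboru's branch passes to Noboru's issue by representation.
The 1/4 is divided into 2 equal shares of 1/8 among Daichi, Junko.
Daichi predeceased; the 1/8 allotted to Daichi's branch passes to Daichi's issue by representation.
The 1/8 is divided into 3 equal shares of 1/24 among Emiko, Ryo, Yoshiko.
Emiko is living and takes 1/24.
Ryo is living and takes 1/24.
Yoshiko is living and takes 1/24.
Junko is living and takes 1/8.
Kaede predeceased; the 1/4 allotted to Kaede's branch passes to Kaede's issue by representation.
The 1/4 is divided into 4 equal shares of 1/16 among Umeko, Kenji, Chiyo, Sachiko.
Umeko is living and takes 1/16.
Kenji is living and takes 1/16.
Chiyo is living and takes 1/16.
Sachiko is living and takes 1/16.

Chiyo 1/16; Emiko 1/24; Fumio 1/12; Junko 1/8; Kenji 1/16; Mariko 1/12; Reiko 1/12; Ryo 1/24; Sachiko 1/16; Umeko 1/16; Yori 1/4; Yoshiko 1/24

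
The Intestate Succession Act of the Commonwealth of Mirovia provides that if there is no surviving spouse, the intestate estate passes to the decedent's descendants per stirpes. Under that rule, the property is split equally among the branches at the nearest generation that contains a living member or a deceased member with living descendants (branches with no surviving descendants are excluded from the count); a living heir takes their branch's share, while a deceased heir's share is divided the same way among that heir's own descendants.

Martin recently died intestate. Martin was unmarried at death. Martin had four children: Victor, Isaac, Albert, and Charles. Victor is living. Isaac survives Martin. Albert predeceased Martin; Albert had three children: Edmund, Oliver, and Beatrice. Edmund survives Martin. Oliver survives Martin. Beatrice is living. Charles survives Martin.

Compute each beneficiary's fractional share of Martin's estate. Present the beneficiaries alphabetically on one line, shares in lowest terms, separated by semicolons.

Beatrice 1/12; Charles 1/4; Edmund 1/12; Isaac 1/4; Oliver 1/12; Victor 1/4

There is no surviving spouse, so the entire estate passes to Martin's descendants per stirpes.
The estate is divided into 4 equal shares of 1/4 among Victor, Isaac, Albert, Charles.
Victor is living and takes 1/4.
Isaac is living and takes 1/4.
Albert predeceased; the 1/4 allotted to Albert's branch passes to Albert's issue by representation.
The 1/4 is divided into 3 equal shares of 1/12 among Edmund, Oliver, Beatrice.
Edmund is living and takes 1/12.
Oliver is living and takes 1/12.
Beatrice is living and takes 1/12.
Charles is living and takes 1/4.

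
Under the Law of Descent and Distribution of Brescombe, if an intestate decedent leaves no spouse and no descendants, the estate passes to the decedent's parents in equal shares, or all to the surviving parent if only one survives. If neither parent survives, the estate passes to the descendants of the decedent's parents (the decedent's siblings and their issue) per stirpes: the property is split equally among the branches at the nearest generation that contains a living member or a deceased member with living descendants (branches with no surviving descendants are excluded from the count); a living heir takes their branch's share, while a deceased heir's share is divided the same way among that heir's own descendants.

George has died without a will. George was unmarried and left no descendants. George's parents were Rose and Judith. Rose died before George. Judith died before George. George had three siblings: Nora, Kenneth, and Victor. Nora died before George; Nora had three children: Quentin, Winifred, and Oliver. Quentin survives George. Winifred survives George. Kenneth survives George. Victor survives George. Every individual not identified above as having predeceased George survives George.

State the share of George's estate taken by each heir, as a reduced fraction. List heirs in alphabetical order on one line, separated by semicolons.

Neither parent survives and there are no descendants, so the estate passes to George's siblings and their issue per stirpes.
The estate is divided into 3 equal shares of 1/3 among Nora, Kenneth, Victor.
Nora predeceased; the 1/3 allotted to Nora's branch passes to Nora's issue by representation.
The 1/3 is divided into 3 equal shares of 1/9 among Quentin, Winifred, Oliver.
Quentin is living and takes 1/9.
Winifred is living and takes 1/9.
Oliver is living and takes 1/9.
Kenneth is living and takes 1/3.
Victor is living and takes 1/3.

Kenneth 1/3; Oliver 1/9; Quentin 1/9; Victor 1/3; Winifred 1/9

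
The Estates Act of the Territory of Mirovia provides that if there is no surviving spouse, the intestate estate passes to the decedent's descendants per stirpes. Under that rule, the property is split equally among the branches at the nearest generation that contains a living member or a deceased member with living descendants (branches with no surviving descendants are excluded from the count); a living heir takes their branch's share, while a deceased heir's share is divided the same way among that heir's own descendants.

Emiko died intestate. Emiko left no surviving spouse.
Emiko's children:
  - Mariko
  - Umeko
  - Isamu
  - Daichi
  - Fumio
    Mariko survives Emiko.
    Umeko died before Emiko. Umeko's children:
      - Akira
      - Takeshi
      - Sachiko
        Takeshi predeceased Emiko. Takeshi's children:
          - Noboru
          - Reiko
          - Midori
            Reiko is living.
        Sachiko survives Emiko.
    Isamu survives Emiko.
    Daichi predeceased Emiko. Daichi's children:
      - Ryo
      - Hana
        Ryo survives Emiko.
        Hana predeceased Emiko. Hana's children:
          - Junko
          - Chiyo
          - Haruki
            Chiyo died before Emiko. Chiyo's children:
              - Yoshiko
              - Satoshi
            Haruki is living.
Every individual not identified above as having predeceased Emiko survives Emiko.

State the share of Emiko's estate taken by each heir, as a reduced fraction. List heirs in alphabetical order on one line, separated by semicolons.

Akira 1/15; Fumio 1/5; Haruki 1/30; Isamu 1/5; Junko 1/30; Mariko 1/5; Midori 1/45; Noboru 1/45; Reiko 1/45; Ryo 1/10; Sachiko 1/15; Satoshi 1/60; Yoshiko 1/60

There is no surviving spouse, so the entire estate passes to Emiko's descendants per stirpes.
The estate is divided into 5 equal shares of 1/5 among Mariko, Umeko, Isamu, Daichi, Fumio.
Mariko is living and takes 1/5.
Umeko predeceased; the 1/5 allotted to Umeko's branch passes to Umeko's issue by representation.
The 1/5 is divided into 3 equal shares of 1/15 among Akira, Takeshi, Sachiko.
Akira is living and takes 1/15.
Takeshi predeceased; the 1/15 allotted to Takeshi's branch passes to Takeshi's issue by representation.
The 1/15 is divided into 3 equal shares of 1/45 among Noboru, Reiko, Midori.
Noboru is living and takes 1/45.
Reiko is living and takes 1/45.
Midori is living and takes 1/45.
Sachiko is living and takes 1/15.
Isamu is living and takes 1/5.
Daichi predeceased; the 1/5 allotted to Daichi's branch passes to Daichi's issue by representation.
The 1/5 is divided into 2 equal shares of 1/10 among Ryo, Hana.
Ryo is living and takes 1/10.
Hana predeceased; the 1/10 allotted to Hana's branch passes to Hana's issue by representation.
The 1/10 is divided into 3 equal shares of 1/30 among Junko, Chiyo, Haruki.
Junko is living and takes 1/30.
Chiyo predeceased; the 1/30 allotted to Chiyo's branch passes to Chiyo's issue by representation.
The 1/30 is divided into 2 equal shares of 1/60 among Yoshiko, Satoshi.
Yoshiko is living and takes 1/60.
Satoshi is living and takes 1/60.
Haruki is living and takes 1/30.
Fumio is living and takes 1/5.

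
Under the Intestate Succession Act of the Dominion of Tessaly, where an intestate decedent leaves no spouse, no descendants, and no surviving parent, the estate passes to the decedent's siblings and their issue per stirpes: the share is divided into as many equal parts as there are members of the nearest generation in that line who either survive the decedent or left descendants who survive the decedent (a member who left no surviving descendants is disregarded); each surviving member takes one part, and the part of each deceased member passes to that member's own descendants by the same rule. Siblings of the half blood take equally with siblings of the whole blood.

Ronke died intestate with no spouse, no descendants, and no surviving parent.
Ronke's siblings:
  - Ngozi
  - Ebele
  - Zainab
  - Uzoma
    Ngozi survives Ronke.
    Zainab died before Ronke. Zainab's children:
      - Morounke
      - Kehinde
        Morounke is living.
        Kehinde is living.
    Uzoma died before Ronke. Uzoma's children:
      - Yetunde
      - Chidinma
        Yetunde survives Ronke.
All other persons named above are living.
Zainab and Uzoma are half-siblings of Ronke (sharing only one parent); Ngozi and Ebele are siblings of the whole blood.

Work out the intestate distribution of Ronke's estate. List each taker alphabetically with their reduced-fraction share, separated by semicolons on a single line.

Chidinma 1/8; Ebele 1/4; Kehinde 1/8; Morounke 1/8; Ngozi 1/4; Yetunde 1/8

No spouse, descendants, or parent survives, so the estate passes to Ronke's siblings per stirpes.
Half-blood and whole-blood siblings take equally under the stated rule.
The estate is divided into 4 equal shares of 1/4 among Ngozi, Ebele, Zainab, Uzoma.
Ngozi is living and takes 1/4.
Ebele is living and takes 1/4.
Zainab predeceased; the 1/4 allotted to Zainab's branch passes to Zainab's issue by representation.
The 1/4 is divided into 2 equal shares of 1/8 among Morounke, Kehinde.
Morounke is living and takes 1/8.
Kehinde is living and takes 1/8.
Uzoma predeceased; the 1/4 allotted to Uzoma's branch passes to Uzoma's issue by representation.
The 1/4 is divided into 2 equal shares of 1/8 among Yetunde, Chidinma.
Yetunde is living and takes 1/8.
Chidinma is living and takes 1/8.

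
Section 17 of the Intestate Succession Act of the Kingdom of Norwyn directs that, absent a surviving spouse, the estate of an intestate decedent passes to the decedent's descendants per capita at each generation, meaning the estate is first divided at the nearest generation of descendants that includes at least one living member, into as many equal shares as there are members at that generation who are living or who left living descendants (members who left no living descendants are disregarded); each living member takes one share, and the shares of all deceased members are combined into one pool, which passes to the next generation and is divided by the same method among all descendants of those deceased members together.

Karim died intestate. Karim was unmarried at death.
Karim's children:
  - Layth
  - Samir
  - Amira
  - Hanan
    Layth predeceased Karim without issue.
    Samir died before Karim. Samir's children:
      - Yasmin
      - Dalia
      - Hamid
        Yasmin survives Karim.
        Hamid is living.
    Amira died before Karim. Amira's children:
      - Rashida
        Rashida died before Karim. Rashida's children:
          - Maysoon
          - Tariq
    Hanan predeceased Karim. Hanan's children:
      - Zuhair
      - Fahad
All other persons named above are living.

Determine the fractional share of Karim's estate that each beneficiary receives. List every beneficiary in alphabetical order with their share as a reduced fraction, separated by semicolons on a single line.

There is no surviving spouse, so the entire estate passes to Karim's descendants per capita at each generation.
No one at generation 1 (Samir, Amira, Hanan) is living; moving to the next generation.
At generation 2 (Yasmin, Dalia, Hamid, Rashida, Zuhair, Fahad) there are 6 shares of (1)/6 = 1/6 each.
Living: Yasmin, Dalia, Hamid, Zuhair, and Fahad — each takes 1/6.
Deceased: Rashida. That 1/6 share is carried to generation 3.
At generation 3 (Maysoon, Tariq) there are 2 shares of (1/6)/2 = 1/12 each.
Living: Maysoon and Tariq — each takes 1/12.

Dalia 1/6; Fahad 1/6; Hamid 1/6; Maysoon 1/12; Tariq 1/12; Yasmin 1/6; Zuhair 1/6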